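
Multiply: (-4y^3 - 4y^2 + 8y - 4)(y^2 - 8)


Distribute each term of the first polynomial:
  (-4y^3)(y^2 - 8) = -4y^5 + 32y^3
  (-4y^2)(y^2 - 8) = -4y^4 + 32y^2
  (8y)(y^2 - 8) = 8y^3 - 64y
  (-4)(y^2 - 8) = -4y^2 + 32
Sum: -4y^5 - 4y^4 + 40y^3 + 28y^2 - 64y + 32


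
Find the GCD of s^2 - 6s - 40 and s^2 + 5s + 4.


Factor each:
  s^2 - 6s - 40 = (s + 4)(s - 10)
  s^2 + 5s + 4 = (s + 4)(s + 1)
Common monic factor: s + 4


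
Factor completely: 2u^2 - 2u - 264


Roots satisfy r1 + r2 = -b/a = 1 and r1*r2 = c/a = -132.
So r1 = 12, r2 = -11.
2u^2 - 2u - 264 = 2(u - r1)(u - r2) = 2(u - 12)(u + 11)


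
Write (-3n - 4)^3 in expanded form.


Expand (-3n - 4)^3 by repeated multiplication:
  (-3n - 4)^2 = 9n^2 + 24n + 16
= -27n^3 - 108n^2 - 144n - 64


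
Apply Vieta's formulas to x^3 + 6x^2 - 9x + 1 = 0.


Monic cubic x^3+bx^2+cx+d=0: sum=-b, pairwise sum=c, product=-d.
b=6, c=-9, d=1
r1+r2+r3 = -6
r1r2+r1r3+r2r3 = -9
r1r2r3 = -1


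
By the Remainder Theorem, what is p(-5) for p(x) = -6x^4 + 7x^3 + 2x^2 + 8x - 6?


By the Remainder Theorem, the remainder equals p(-5):
  -6*(-5)^4 = -3750
  7*(-5)^3 = -875
  2*(-5)^2 = 50
  8*(-5)^1 = -40
  constant: -6
Sum: -3750 - 875 + 50 - 40 - 6 = -4621


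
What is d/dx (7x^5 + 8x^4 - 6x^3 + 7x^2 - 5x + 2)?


Apply the power rule term by term:
  d/dx(7x^5) = 35x^4
  d/dx(8x^4) = 32x^3
  d/dx(-6x^3) = -18x^2
  d/dx(7x^2) = 14x
  d/dx(-5x) = -5
  d/dx(2) = 0
p'(x) = 35x^4 + 32x^3 - 18x^2 + 14x - 5


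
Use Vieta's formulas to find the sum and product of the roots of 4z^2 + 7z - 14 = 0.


For az^2+bz+c=0: sum = -b/a, product = c/a.
a=4, b=7, c=-14
Sum = -(7)/4 = -7/4
Product = (-14)/4 = -7/2


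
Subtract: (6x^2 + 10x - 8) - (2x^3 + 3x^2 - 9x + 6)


Distribute the minus sign:
  (6x^2 + 10x - 8)
- (2x^3 + 3x^2 - 9x + 6)
Negate second polynomial: -2x^3 - 3x^2 + 9x - 6
Add: -2x^3 + 3x^2 + 19x - 14


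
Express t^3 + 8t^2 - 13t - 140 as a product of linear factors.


Try integer roots (divisors of -140). t=-7: p(-7)=0.
Divide out (t + 7): quotient is t^2 + t - 20.
Factor the quadratic: (t - 4)(t + 5)
Result: (t + 7)(t - 4)(t + 5)


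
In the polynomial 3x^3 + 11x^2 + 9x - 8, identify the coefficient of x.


Read off the coefficient of x: 9


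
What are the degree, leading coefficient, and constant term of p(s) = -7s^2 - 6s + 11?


Highest power of s is 2, with coefficient -7. Constant term is 11.
Degree = 2, leading coefficient = -7, constant term = 11


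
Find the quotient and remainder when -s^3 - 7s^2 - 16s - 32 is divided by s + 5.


(-s^3 - 7s^2 - 16s - 32) / (s + 5)
Step 1: -s^2 * (s + 5) = -s^3 - 5s^2; subtract.
Step 2: -2s * (s + 5) = -2s^2 - 10s; subtract.
Step 3: -6 * (s + 5) = -6s - 30; subtract.
Quotient: -s^2 - 2s - 6, Remainder: -2


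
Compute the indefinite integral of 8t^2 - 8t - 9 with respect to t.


Reverse power rule on each term:
  ∫ 8t^2 dt = (8/3)t^3
  ∫ -8t dt = -4t^2
  ∫ -9 dt = -9t
F(t) = (8/3)t^3 - 4t^2 - 9t + C


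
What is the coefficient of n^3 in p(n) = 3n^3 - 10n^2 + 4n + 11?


Read off the coefficient of n^3: 3


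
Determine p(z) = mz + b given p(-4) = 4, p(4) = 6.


p(z) = mz + b. Using p(-4)=4, p(4)=6:
m = (4 - 6)/(-4 - 4) = -2/-8 = 1/4
b = 4 - m*(-4) = 4 + 1 = 5
p(z) = (1/4)z + 5


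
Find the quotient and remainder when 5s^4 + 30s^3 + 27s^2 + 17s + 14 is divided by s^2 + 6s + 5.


(5s^4 + 30s^3 + 27s^2 + 17s + 14) / (s^2 + 6s + 5)
Step 1: 5s^2 * (s^2 + 6s + 5) = 5s^4 + 30s^3 + 25s^2; subtract.
Step 2: 0 * (s^2 + 6s + 5) = 0; subtract.
Step 3: 2 * (s^2 + 6s + 5) = 2s^2 + 12s + 10; subtract.
Quotient: 5s^2 + 2, Remainder: 5s + 4


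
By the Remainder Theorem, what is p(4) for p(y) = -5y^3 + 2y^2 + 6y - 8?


By the Remainder Theorem, the remainder equals p(4):
  -5*(4)^3 = -320
  2*(4)^2 = 32
  6*(4)^1 = 24
  constant: -8
Sum: -320 + 32 + 24 - 8 = -272


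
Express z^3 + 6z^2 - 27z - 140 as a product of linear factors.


Try integer roots (divisors of -140). z=-7: p(-7)=0.
Divide out (z + 7): quotient is z^2 - z - 20.
Factor the quadratic: (z - 5)(z + 4)
Result: (z + 7)(z - 5)(z + 4)


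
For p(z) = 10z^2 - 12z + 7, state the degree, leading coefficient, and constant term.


Highest power of z is 2, with coefficient 10. Constant term is 7.
Degree = 2, leading coefficient = 10, constant term = 7


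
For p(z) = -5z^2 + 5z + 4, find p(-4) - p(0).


p(-4) = -96
p(0) = 4
p(-4) - p(0) = -96 - 4 = -100


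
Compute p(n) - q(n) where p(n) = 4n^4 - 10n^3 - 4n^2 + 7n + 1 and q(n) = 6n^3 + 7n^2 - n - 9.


Distribute the minus sign:
  (4n^4 - 10n^3 - 4n^2 + 7n + 1)
- (6n^3 + 7n^2 - n - 9)
Negate second polynomial: -6n^3 - 7n^2 + n + 9
Add: 4n^4 - 16n^3 - 11n^2 + 8n + 10


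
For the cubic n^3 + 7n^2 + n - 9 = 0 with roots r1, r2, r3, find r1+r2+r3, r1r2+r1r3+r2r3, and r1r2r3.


Monic cubic n^3+bn^2+cn+d=0: sum=-b, pairwise sum=c, product=-d.
b=7, c=1, d=-9
r1+r2+r3 = -7
r1r2+r1r3+r2r3 = 1
r1r2r3 = 9


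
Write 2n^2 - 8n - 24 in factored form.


Roots satisfy r1 + r2 = -b/a = 4 and r1*r2 = c/a = -12.
So r1 = 6, r2 = -2.
2n^2 - 8n - 24 = 2(n - r1)(n - r2) = 2(n - 6)(n + 2)


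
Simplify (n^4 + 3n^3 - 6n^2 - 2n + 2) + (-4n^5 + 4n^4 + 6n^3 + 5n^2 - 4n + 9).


Align terms by degree and add:
  n^4 + 3n^3 - 6n^2 - 2n + 2
  -4n^5 + 4n^4 + 6n^3 + 5n^2 - 4n + 9
= -4n^5 + 5n^4 + 9n^3 - n^2 - 6n + 11


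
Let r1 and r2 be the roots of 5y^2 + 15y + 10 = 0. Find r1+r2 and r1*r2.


For ay^2+by+c=0: sum = -b/a, product = c/a.
a=5, b=15, c=10
Sum = -(15)/5 = -3
Product = (10)/5 = 2


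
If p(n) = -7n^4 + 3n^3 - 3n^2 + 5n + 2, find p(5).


Using direct substitution:
  -7 * (5)^4 = -4375
  3 * (5)^3 = 375
  -3 * (5)^2 = -75
  5 * (5)^1 = 25
  constant: 2
Sum = -4375 + 375 - 75 + 25 + 2 = -4048


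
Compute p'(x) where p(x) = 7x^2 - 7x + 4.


Apply the power rule term by term:
  d/dx(7x^2) = 14x
  d/dx(-7x) = -7
  d/dx(4) = 0
p'(x) = 14x - 7


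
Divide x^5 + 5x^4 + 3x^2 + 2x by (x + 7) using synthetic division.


Synthetic division with c = -7. Coefficients: 1, 5, 0, 3, 2, 0
Bring down 1.
  1 * -7 = -7; -7 + 5 = -2
  -2 * -7 = 14; 14 + 0 = 14
  14 * -7 = -98; -98 + 3 = -95
  -95 * -7 = 665; 665 + 2 = 667
  667 * -7 = -4669; -4669 + 0 = -4669
Quotient: x^4 - 2x^3 + 14x^2 - 95x + 667, Remainder: -4669


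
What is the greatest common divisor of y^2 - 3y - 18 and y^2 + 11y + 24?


Factor each:
  y^2 - 3y - 18 = (y + 3)(y - 6)
  y^2 + 11y + 24 = (y + 3)(y + 8)
Common monic factor: y + 3


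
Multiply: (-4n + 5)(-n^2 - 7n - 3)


Distribute each term of the first polynomial:
  (-4n)(-n^2 - 7n - 3) = 4n^3 + 28n^2 + 12n
  (5)(-n^2 - 7n - 3) = -5n^2 - 35n - 15
Sum: 4n^3 + 23n^2 - 23n - 15


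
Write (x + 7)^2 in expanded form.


Expand (x + 7)^2 by repeated multiplication:
= x^2 + 14x + 49


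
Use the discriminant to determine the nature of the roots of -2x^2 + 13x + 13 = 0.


D = b^2 - 4ac = (13)^2 - 4(-2)(13) = 169 + 104 = 273
Since D > 0: two distinct irrational roots


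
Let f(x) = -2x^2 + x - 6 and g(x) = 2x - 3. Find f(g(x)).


Substitute g(x) into f:
f(g(x)) = -2*(2x - 3)^2 + 1*(2x - 3) + (-6)
(2x - 3)^2 = 4x^2 - 12x + 9
Expand and combine: -8x^2 + 26x - 27


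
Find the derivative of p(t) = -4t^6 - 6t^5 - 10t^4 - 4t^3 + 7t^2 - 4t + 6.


Apply the power rule term by term:
  d/dt(-4t^6) = -24t^5
  d/dt(-6t^5) = -30t^4
  d/dt(-10t^4) = -40t^3
  d/dt(-4t^3) = -12t^2
  d/dt(7t^2) = 14t
  d/dt(-4t) = -4
  d/dt(6) = 0
p'(t) = -24t^5 - 30t^4 - 40t^3 - 12t^2 + 14t - 4


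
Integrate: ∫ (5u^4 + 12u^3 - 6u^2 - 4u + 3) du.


Reverse power rule on each term:
  ∫ 5u^4 du = u^5
  ∫ 12u^3 du = 3u^4
  ∫ -6u^2 du = -2u^3
  ∫ -4u du = -2u^2
  ∫ 3 du = 3u
F(u) = u^5 + 3u^4 - 2u^3 - 2u^2 + 3u + C


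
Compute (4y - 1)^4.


Expand (4y - 1)^4 by repeated multiplication:
  (4y - 1)^2 = 16y^2 - 8y + 1
  (4y - 1)^3 = 64y^3 - 48y^2 + 12y - 1
= 256y^4 - 256y^3 + 96y^2 - 16y + 1


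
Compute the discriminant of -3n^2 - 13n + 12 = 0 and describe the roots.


D = b^2 - 4ac = (-13)^2 - 4(-3)(12) = 169 + 144 = 313
Since D > 0: two distinct irrational roots


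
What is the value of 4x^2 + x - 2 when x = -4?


Using direct substitution:
  4 * (-4)^2 = 64
  1 * (-4)^1 = -4
  constant: -2
Sum = 64 - 4 - 2 = 58


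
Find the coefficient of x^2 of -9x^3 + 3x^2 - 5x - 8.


Read off the coefficient of x^2: 3


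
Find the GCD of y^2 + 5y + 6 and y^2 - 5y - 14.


Factor each:
  y^2 + 5y + 6 = (y + 2)(y + 3)
  y^2 - 5y - 14 = (y + 2)(y - 7)
Common monic factor: y + 2


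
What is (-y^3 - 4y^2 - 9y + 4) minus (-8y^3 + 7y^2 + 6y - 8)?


Distribute the minus sign:
  (-y^3 - 4y^2 - 9y + 4)
- (-8y^3 + 7y^2 + 6y - 8)
Negate second polynomial: 8y^3 - 7y^2 - 6y + 8
Add: 7y^3 - 11y^2 - 15y + 12


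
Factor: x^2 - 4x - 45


Roots satisfy r1 + r2 = -b/a = 4 and r1*r2 = c/a = -45.
So r1 = -5, r2 = 9.
x^2 - 4x - 45 = (x - r1)(x - r2) = (x + 5)(x - 9)


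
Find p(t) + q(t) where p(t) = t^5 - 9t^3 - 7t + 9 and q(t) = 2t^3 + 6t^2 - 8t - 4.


Align terms by degree and add:
  t^5 - 9t^3 - 7t + 9
+ 2t^3 + 6t^2 - 8t - 4
= t^5 - 7t^3 + 6t^2 - 15t + 5


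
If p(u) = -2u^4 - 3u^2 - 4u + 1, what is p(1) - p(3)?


p(1) = -8
p(3) = -200
p(1) - p(3) = -8 + 200 = 192


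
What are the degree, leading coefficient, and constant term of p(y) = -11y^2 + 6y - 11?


Highest power of y is 2, with coefficient -11. Constant term is -11.
Degree = 2, leading coefficient = -11, constant term = -11


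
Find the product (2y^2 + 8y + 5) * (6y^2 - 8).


Distribute each term of the first polynomial:
  (2y^2)(6y^2 - 8) = 12y^4 - 16y^2
  (8y)(6y^2 - 8) = 48y^3 - 64y
  (5)(6y^2 - 8) = 30y^2 - 40
Sum: 12y^4 + 48y^3 + 14y^2 - 64y - 40


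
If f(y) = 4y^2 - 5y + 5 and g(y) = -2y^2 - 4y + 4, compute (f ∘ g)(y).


Substitute g(y) into f:
f(g(y)) = 4*(-2y^2 - 4y + 4)^2 + (-5)*(-2y^2 - 4y + 4) + 5
(-2y^2 - 4y + 4)^2 = 4y^4 + 16y^3 - 32y + 16
Expand and combine: 16y^4 + 64y^3 + 10y^2 - 108y + 49


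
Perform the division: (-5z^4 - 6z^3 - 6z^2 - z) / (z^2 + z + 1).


(-5z^4 - 6z^3 - 6z^2 - z) / (z^2 + z + 1)
Step 1: -5z^2 * (z^2 + z + 1) = -5z^4 - 5z^3 - 5z^2; subtract.
Step 2: -z * (z^2 + z + 1) = -z^3 - z^2 - z; subtract.
Step 3: 0 * (z^2 + z + 1) = 0; subtract.
Quotient: -5z^2 - z, Remainder: 0


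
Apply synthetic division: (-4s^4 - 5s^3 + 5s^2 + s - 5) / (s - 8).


Synthetic division with c = 8. Coefficients: -4, -5, 5, 1, -5
Bring down -4.
  -4 * 8 = -32; -32 - 5 = -37
  -37 * 8 = -296; -296 + 5 = -291
  -291 * 8 = -2328; -2328 + 1 = -2327
  -2327 * 8 = -18616; -18616 - 5 = -18621
Quotient: -4s^3 - 37s^2 - 291s - 2327, Remainder: -18621


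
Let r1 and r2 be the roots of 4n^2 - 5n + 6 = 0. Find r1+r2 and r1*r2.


For an^2+bn+c=0: sum = -b/a, product = c/a.
a=4, b=-5, c=6
Sum = -(-5)/4 = 5/4
Product = (6)/4 = 3/2


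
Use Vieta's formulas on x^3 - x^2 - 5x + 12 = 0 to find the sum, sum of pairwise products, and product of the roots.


Monic cubic x^3+bx^2+cx+d=0: sum=-b, pairwise sum=c, product=-d.
b=-1, c=-5, d=12
r1+r2+r3 = 1
r1r2+r1r3+r2r3 = -5
r1r2r3 = -12


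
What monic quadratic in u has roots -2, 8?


p(u) = (u + 2)(u - 8)
Expand: u^2 - 6u - 16


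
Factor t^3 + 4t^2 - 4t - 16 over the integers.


Try integer roots (divisors of -16). t=-2: p(-2)=0.
Divide out (t + 2): quotient is t^2 + 2t - 8.
Factor the quadratic: (t - 2)(t + 4)
Result: (t + 2)(t - 2)(t + 4)


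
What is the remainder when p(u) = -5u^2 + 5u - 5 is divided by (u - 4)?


By the Remainder Theorem, the remainder equals p(4):
  -5*(4)^2 = -80
  5*(4)^1 = 20
  constant: -5
Sum: -80 + 20 - 5 = -65


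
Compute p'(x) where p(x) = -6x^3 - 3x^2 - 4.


Apply the power rule term by term:
  d/dx(-6x^3) = -18x^2
  d/dx(-3x^2) = -6x
  d/dx(-4) = 0
p'(x) = -18x^2 - 6x


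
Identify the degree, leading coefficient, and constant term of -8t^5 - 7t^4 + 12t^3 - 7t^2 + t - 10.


Highest power of t is 5, with coefficient -8. Constant term is -10.
Degree = 5, leading coefficient = -8, constant term = -10


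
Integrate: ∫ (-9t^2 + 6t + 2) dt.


Reverse power rule on each term:
  ∫ -9t^2 dt = -3t^3
  ∫ 6t dt = 3t^2
  ∫ 2 dt = 2t
F(t) = -3t^3 + 3t^2 + 2t + C


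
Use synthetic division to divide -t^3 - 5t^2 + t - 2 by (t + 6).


Synthetic division with c = -6. Coefficients: -1, -5, 1, -2
Bring down -1.
  -1 * -6 = 6; 6 - 5 = 1
  1 * -6 = -6; -6 + 1 = -5
  -5 * -6 = 30; 30 - 2 = 28
Quotient: -t^2 + t - 5, Remainder: 28


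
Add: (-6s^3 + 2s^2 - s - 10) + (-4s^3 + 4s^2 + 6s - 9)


Align terms by degree and add:
  -6s^3 + 2s^2 - s - 10
  -4s^3 + 4s^2 + 6s - 9
= -10s^3 + 6s^2 + 5s - 19


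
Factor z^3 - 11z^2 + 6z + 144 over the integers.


Try integer roots (divisors of 144). z=6: p(6)=0.
Divide out (z - 6): quotient is z^2 - 5z - 24.
Factor the quadratic: (z + 3)(z - 8)
Result: (z - 6)(z + 3)(z - 8)


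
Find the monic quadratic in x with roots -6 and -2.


p(x) = (x + 6)(x + 2)
Expand: x^2 + 8x + 12


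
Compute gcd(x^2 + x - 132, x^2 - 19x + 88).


Factor each:
  x^2 + x - 132 = (x - 11)(x + 12)
  x^2 - 19x + 88 = (x - 11)(x - 8)
Common monic factor: x - 11


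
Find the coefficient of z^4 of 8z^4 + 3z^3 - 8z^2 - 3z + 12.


Read off the coefficient of z^4: 8


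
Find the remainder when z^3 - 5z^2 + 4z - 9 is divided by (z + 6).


By the Remainder Theorem, the remainder equals p(-6):
  1*(-6)^3 = -216
  -5*(-6)^2 = -180
  4*(-6)^1 = -24
  constant: -9
Sum: -216 - 180 - 24 - 9 = -429


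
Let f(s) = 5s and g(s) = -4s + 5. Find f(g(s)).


Substitute g(s) into f:
f(g(s)) = 5*(-4s + 5)
Expand and combine: -20s + 25


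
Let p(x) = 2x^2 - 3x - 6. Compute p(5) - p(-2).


p(5) = 29
p(-2) = 8
p(5) - p(-2) = 29 - 8 = 21


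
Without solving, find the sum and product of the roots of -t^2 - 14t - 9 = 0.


For at^2+bt+c=0: sum = -b/a, product = c/a.
a=-1, b=-14, c=-9
Sum = -(-14)/-1 = -14
Product = (-9)/-1 = 9


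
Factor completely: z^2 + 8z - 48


Roots satisfy r1 + r2 = -b/a = -8 and r1*r2 = c/a = -48.
So r1 = -12, r2 = 4.
z^2 + 8z - 48 = (z - r1)(z - r2) = (z + 12)(z - 4)


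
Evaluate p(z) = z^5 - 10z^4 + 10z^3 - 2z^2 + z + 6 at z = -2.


Using direct substitution:
  1 * (-2)^5 = -32
  -10 * (-2)^4 = -160
  10 * (-2)^3 = -80
  -2 * (-2)^2 = -8
  1 * (-2)^1 = -2
  constant: 6
Sum = -32 - 160 - 80 - 8 - 2 + 6 = -276


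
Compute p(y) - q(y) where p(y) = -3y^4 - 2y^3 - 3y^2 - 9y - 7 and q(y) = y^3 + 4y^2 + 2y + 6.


Distribute the minus sign:
  (-3y^4 - 2y^3 - 3y^2 - 9y - 7)
- (y^3 + 4y^2 + 2y + 6)
Negate second polynomial: -y^3 - 4y^2 - 2y - 6
Add: -3y^4 - 3y^3 - 7y^2 - 11y - 13


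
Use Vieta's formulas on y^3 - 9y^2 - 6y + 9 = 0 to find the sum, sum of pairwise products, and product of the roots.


Monic cubic y^3+by^2+cy+d=0: sum=-b, pairwise sum=c, product=-d.
b=-9, c=-6, d=9
r1+r2+r3 = 9
r1r2+r1r3+r2r3 = -6
r1r2r3 = -9


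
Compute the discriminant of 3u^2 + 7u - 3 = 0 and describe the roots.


D = b^2 - 4ac = (7)^2 - 4(3)(-3) = 49 + 36 = 85
Since D > 0: two distinct irrational roots


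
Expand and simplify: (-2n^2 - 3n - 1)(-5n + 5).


Distribute each term of the first polynomial:
  (-2n^2)(-5n + 5) = 10n^3 - 10n^2
  (-3n)(-5n + 5) = 15n^2 - 15n
  (-1)(-5n + 5) = 5n - 5
Sum: 10n^3 + 5n^2 - 10n - 5


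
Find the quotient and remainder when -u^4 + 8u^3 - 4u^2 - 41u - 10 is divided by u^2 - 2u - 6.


(-u^4 + 8u^3 - 4u^2 - 41u - 10) / (u^2 - 2u - 6)
Step 1: -u^2 * (u^2 - 2u - 6) = -u^4 + 2u^3 + 6u^2; subtract.
Step 2: 6u * (u^2 - 2u - 6) = 6u^3 - 12u^2 - 36u; subtract.
Step 3: 2 * (u^2 - 2u - 6) = 2u^2 - 4u - 12; subtract.
Quotient: -u^2 + 6u + 2, Remainder: -u + 2


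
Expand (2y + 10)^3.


Expand (2y + 10)^3 by repeated multiplication:
  (2y + 10)^2 = 4y^2 + 40y + 100
= 8y^3 + 120y^2 + 600y + 1000


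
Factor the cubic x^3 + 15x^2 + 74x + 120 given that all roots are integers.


Try integer roots (divisors of 120). x=-5: p(-5)=0.
Divide out (x + 5): quotient is x^2 + 10x + 24.
Factor the quadratic: (x + 6)(x + 4)
Result: (x + 5)(x + 6)(x + 4)


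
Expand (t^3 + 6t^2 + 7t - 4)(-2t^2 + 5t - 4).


Distribute each term of the first polynomial:
  (t^3)(-2t^2 + 5t - 4) = -2t^5 + 5t^4 - 4t^3
  (6t^2)(-2t^2 + 5t - 4) = -12t^4 + 30t^3 - 24t^2
  (7t)(-2t^2 + 5t - 4) = -14t^3 + 35t^2 - 28t
  (-4)(-2t^2 + 5t - 4) = 8t^2 - 20t + 16
Sum: -2t^5 - 7t^4 + 12t^3 + 19t^2 - 48t + 16


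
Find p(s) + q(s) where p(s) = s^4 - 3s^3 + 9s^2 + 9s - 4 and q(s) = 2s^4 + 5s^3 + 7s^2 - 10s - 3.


Align terms by degree and add:
  s^4 - 3s^3 + 9s^2 + 9s - 4
+ 2s^4 + 5s^3 + 7s^2 - 10s - 3
= 3s^4 + 2s^3 + 16s^2 - s - 7


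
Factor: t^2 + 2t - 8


Roots satisfy r1 + r2 = -b/a = -2 and r1*r2 = c/a = -8.
So r1 = -4, r2 = 2.
t^2 + 2t - 8 = (t - r1)(t - r2) = (t + 4)(t - 2)


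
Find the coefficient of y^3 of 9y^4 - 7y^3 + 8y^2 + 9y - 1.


Read off the coefficient of y^3: -7


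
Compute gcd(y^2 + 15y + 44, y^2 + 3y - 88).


Factor each:
  y^2 + 15y + 44 = (y + 11)(y + 4)
  y^2 + 3y - 88 = (y + 11)(y - 8)
Common monic factor: y + 11


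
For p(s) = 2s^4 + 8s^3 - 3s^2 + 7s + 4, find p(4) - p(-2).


p(4) = 1008
p(-2) = -54
p(4) - p(-2) = 1008 + 54 = 1062


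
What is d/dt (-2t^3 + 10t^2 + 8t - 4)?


Apply the power rule term by term:
  d/dt(-2t^3) = -6t^2
  d/dt(10t^2) = 20t
  d/dt(8t) = 8
  d/dt(-4) = 0
p'(t) = -6t^2 + 20t + 8


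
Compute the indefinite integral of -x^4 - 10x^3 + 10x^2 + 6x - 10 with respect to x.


Reverse power rule on each term:
  ∫ -x^4 dx = -(1/5)x^5
  ∫ -10x^3 dx = -(5/2)x^4
  ∫ 10x^2 dx = (10/3)x^3
  ∫ 6x dx = 3x^2
  ∫ -10 dx = -10x
F(x) = -(1/5)x^5 - (5/2)x^4 + (10/3)x^3 + 3x^2 - 10x + C


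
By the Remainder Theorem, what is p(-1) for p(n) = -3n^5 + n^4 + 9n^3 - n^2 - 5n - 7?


By the Remainder Theorem, the remainder equals p(-1):
  -3*(-1)^5 = 3
  1*(-1)^4 = 1
  9*(-1)^3 = -9
  -1*(-1)^2 = -1
  -5*(-1)^1 = 5
  constant: -7
Sum: 3 + 1 - 9 - 1 + 5 - 7 = -8


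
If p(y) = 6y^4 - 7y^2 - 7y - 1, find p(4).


Using direct substitution:
  6 * (4)^4 = 1536
  0 * (4)^3 = 0
  -7 * (4)^2 = -112
  -7 * (4)^1 = -28
  constant: -1
Sum = 1536 + 0 - 112 - 28 - 1 = 1395


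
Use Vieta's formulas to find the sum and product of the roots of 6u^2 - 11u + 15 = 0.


For au^2+bu+c=0: sum = -b/a, product = c/a.
a=6, b=-11, c=15
Sum = -(-11)/6 = 11/6
Product = (15)/6 = 5/2


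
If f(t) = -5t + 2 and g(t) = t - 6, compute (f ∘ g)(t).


Substitute g(t) into f:
f(g(t)) = -5*(t - 6) + 2
Expand and combine: -5t + 32


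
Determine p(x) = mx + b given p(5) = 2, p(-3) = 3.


p(x) = mx + b. Using p(5)=2, p(-3)=3:
m = (2 - 3)/(5 + 3) = -1/8 = -1/8
b = 2 - m*(5) = 2 + 5/8 = 21/8
p(x) = -(1/8)x + (21/8)


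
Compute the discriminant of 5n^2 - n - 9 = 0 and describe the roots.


D = b^2 - 4ac = (-1)^2 - 4(5)(-9) = 1 + 180 = 181
Since D > 0: two distinct irrational roots


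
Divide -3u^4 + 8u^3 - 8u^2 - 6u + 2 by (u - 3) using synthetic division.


Synthetic division with c = 3. Coefficients: -3, 8, -8, -6, 2
Bring down -3.
  -3 * 3 = -9; -9 + 8 = -1
  -1 * 3 = -3; -3 - 8 = -11
  -11 * 3 = -33; -33 - 6 = -39
  -39 * 3 = -117; -117 + 2 = -115
Quotient: -3u^3 - u^2 - 11u - 39, Remainder: -115


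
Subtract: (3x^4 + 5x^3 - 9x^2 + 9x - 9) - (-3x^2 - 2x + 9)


Distribute the minus sign:
  (3x^4 + 5x^3 - 9x^2 + 9x - 9)
- (-3x^2 - 2x + 9)
Negate second polynomial: 3x^2 + 2x - 9
Add: 3x^4 + 5x^3 - 6x^2 + 11x - 18


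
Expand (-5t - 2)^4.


Expand (-5t - 2)^4 by repeated multiplication:
  (-5t - 2)^2 = 25t^2 + 20t + 4
  (-5t - 2)^3 = -125t^3 - 150t^2 - 60t - 8
= 625t^4 + 1000t^3 + 600t^2 + 160t + 16


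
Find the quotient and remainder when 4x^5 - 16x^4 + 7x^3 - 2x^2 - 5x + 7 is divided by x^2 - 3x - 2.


(4x^5 - 16x^4 + 7x^3 - 2x^2 - 5x + 7) / (x^2 - 3x - 2)
Step 1: 4x^3 * (x^2 - 3x - 2) = 4x^5 - 12x^4 - 8x^3; subtract.
Step 2: -4x^2 * (x^2 - 3x - 2) = -4x^4 + 12x^3 + 8x^2; subtract.
Step 3: 3x * (x^2 - 3x - 2) = 3x^3 - 9x^2 - 6x; subtract.
Step 4: -1 * (x^2 - 3x - 2) = -x^2 + 3x + 2; subtract.
Quotient: 4x^3 - 4x^2 + 3x - 1, Remainder: -2x + 5


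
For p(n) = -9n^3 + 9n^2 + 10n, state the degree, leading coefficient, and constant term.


Highest power of n is 3, with coefficient -9. Constant term is 0.
Degree = 3, leading coefficient = -9, constant term = 0


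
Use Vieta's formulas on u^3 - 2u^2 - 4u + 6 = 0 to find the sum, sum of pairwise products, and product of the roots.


Monic cubic u^3+bu^2+cu+d=0: sum=-b, pairwise sum=c, product=-d.
b=-2, c=-4, d=6
r1+r2+r3 = 2
r1r2+r1r3+r2r3 = -4
r1r2r3 = -6


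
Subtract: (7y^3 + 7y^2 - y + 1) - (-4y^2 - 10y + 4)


Distribute the minus sign:
  (7y^3 + 7y^2 - y + 1)
- (-4y^2 - 10y + 4)
Negate second polynomial: 4y^2 + 10y - 4
Add: 7y^3 + 11y^2 + 9y - 3


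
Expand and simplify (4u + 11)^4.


Expand (4u + 11)^4 by repeated multiplication:
  (4u + 11)^2 = 16u^2 + 88u + 121
  (4u + 11)^3 = 64u^3 + 528u^2 + 1452u + 1331
= 256u^4 + 2816u^3 + 11616u^2 + 21296u + 14641


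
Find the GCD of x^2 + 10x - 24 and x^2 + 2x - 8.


Factor each:
  x^2 + 10x - 24 = (x - 2)(x + 12)
  x^2 + 2x - 8 = (x - 2)(x + 4)
Common monic factor: x - 2


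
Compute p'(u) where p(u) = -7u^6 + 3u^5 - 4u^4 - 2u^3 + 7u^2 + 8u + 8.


Apply the power rule term by term:
  d/du(-7u^6) = -42u^5
  d/du(3u^5) = 15u^4
  d/du(-4u^4) = -16u^3
  d/du(-2u^3) = -6u^2
  d/du(7u^2) = 14u
  d/du(8u) = 8
  d/du(8) = 0
p'(u) = -42u^5 + 15u^4 - 16u^3 - 6u^2 + 14u + 8


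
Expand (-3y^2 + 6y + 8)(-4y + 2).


Distribute each term of the first polynomial:
  (-3y^2)(-4y + 2) = 12y^3 - 6y^2
  (6y)(-4y + 2) = -24y^2 + 12y
  (8)(-4y + 2) = -32y + 16
Sum: 12y^3 - 30y^2 - 20y + 16


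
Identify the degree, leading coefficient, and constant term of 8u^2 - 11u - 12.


Highest power of u is 2, with coefficient 8. Constant term is -12.
Degree = 2, leading coefficient = 8, constant term = -12


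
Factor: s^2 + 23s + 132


Roots satisfy r1 + r2 = -b/a = -23 and r1*r2 = c/a = 132.
So r1 = -12, r2 = -11.
s^2 + 23s + 132 = (s - r1)(s - r2) = (s + 12)(s + 11)


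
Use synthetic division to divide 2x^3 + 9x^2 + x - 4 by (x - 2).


Synthetic division with c = 2. Coefficients: 2, 9, 1, -4
Bring down 2.
  2 * 2 = 4; 4 + 9 = 13
  13 * 2 = 26; 26 + 1 = 27
  27 * 2 = 54; 54 - 4 = 50
Quotient: 2x^2 + 13x + 27, Remainder: 50


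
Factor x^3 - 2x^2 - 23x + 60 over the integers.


Try integer roots (divisors of 60). x=-5: p(-5)=0.
Divide out (x + 5): quotient is x^2 - 7x + 12.
Factor the quadratic: (x - 4)(x - 3)
Result: (x + 5)(x - 4)(x - 3)


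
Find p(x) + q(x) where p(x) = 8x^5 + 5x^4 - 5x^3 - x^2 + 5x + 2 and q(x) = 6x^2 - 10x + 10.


Align terms by degree and add:
  8x^5 + 5x^4 - 5x^3 - x^2 + 5x + 2
+ 6x^2 - 10x + 10
= 8x^5 + 5x^4 - 5x^3 + 5x^2 - 5x + 12


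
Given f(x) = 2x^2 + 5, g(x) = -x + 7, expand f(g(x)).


Substitute g(x) into f:
f(g(x)) = 2*(-x + 7)^2 + 5
(-x + 7)^2 = x^2 - 14x + 49
Expand and combine: 2x^2 - 28x + 103


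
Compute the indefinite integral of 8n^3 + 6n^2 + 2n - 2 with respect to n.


Reverse power rule on each term:
  ∫ 8n^3 dn = 2n^4
  ∫ 6n^2 dn = 2n^3
  ∫ 2n dn = n^2
  ∫ -2 dn = -2n
F(n) = 2n^4 + 2n^3 + n^2 - 2n + C


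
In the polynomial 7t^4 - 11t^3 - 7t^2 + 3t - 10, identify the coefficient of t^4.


Read off the coefficient of t^4: 7


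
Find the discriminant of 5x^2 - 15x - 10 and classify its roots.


D = b^2 - 4ac = (-15)^2 - 4(5)(-10) = 225 + 200 = 425
Since D > 0: two distinct irrational roots


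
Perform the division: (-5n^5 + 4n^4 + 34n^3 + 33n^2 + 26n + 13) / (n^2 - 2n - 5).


(-5n^5 + 4n^4 + 34n^3 + 33n^2 + 26n + 13) / (n^2 - 2n - 5)
Step 1: -5n^3 * (n^2 - 2n - 5) = -5n^5 + 10n^4 + 25n^3; subtract.
Step 2: -6n^2 * (n^2 - 2n - 5) = -6n^4 + 12n^3 + 30n^2; subtract.
Step 3: -3n * (n^2 - 2n - 5) = -3n^3 + 6n^2 + 15n; subtract.
Step 4: -3 * (n^2 - 2n - 5) = -3n^2 + 6n + 15; subtract.
Quotient: -5n^3 - 6n^2 - 3n - 3, Remainder: 5n - 2


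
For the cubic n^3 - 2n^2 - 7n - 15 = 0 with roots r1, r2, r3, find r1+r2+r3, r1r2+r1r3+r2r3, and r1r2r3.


Monic cubic n^3+bn^2+cn+d=0: sum=-b, pairwise sum=c, product=-d.
b=-2, c=-7, d=-15
r1+r2+r3 = 2
r1r2+r1r3+r2r3 = -7
r1r2r3 = 15


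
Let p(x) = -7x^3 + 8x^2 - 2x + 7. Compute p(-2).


Using direct substitution:
  -7 * (-2)^3 = 56
  8 * (-2)^2 = 32
  -2 * (-2)^1 = 4
  constant: 7
Sum = 56 + 32 + 4 + 7 = 99


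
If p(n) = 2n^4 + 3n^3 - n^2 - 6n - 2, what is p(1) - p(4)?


p(1) = -4
p(4) = 662
p(1) - p(4) = -4 - 662 = -666


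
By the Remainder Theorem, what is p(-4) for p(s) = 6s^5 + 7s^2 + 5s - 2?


By the Remainder Theorem, the remainder equals p(-4):
  6*(-4)^5 = -6144
  0*(-4)^4 = 0
  0*(-4)^3 = 0
  7*(-4)^2 = 112
  5*(-4)^1 = -20
  constant: -2
Sum: -6144 + 0 + 0 + 112 - 20 - 2 = -6054


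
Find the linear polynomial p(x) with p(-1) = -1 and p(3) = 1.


p(x) = mx + b. Using p(-1)=-1, p(3)=1:
m = (-1 - 1)/(-1 - 3) = -2/-4 = 1/2
b = -1 - m*(-1) = -1 + 1/2 = -1/2
p(x) = (1/2)x - (1/2)


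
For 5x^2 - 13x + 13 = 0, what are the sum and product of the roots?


For ax^2+bx+c=0: sum = -b/a, product = c/a.
a=5, b=-13, c=13
Sum = -(-13)/5 = 13/5
Product = (13)/5 = 13/5


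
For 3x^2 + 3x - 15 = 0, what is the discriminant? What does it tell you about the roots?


D = b^2 - 4ac = (3)^2 - 4(3)(-15) = 9 + 180 = 189
Since D > 0: two distinct irrational roots


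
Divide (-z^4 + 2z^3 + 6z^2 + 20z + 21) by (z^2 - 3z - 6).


(-z^4 + 2z^3 + 6z^2 + 20z + 21) / (z^2 - 3z - 6)
Step 1: -z^2 * (z^2 - 3z - 6) = -z^4 + 3z^3 + 6z^2; subtract.
Step 2: -z * (z^2 - 3z - 6) = -z^3 + 3z^2 + 6z; subtract.
Step 3: -3 * (z^2 - 3z - 6) = -3z^2 + 9z + 18; subtract.
Quotient: -z^2 - z - 3, Remainder: 5z + 3


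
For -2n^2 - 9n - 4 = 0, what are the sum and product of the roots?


For an^2+bn+c=0: sum = -b/a, product = c/a.
a=-2, b=-9, c=-4
Sum = -(-9)/-2 = -9/2
Product = (-4)/-2 = 2


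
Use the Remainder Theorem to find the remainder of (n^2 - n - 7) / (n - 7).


By the Remainder Theorem, the remainder equals p(7):
  1*(7)^2 = 49
  -1*(7)^1 = -7
  constant: -7
Sum: 49 - 7 - 7 = 35


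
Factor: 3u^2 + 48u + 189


Roots satisfy r1 + r2 = -b/a = -16 and r1*r2 = c/a = 63.
So r1 = -7, r2 = -9.
3u^2 + 48u + 189 = 3(u - r1)(u - r2) = 3(u + 7)(u + 9)


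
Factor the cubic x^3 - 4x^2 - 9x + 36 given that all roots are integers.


Try integer roots (divisors of 36). x=3: p(3)=0.
Divide out (x - 3): quotient is x^2 - x - 12.
Factor the quadratic: (x - 4)(x + 3)
Result: (x - 3)(x - 4)(x + 3)


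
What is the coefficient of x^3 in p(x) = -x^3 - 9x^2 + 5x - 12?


Read off the coefficient of x^3: -1


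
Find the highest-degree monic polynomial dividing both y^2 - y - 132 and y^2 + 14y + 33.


Factor each:
  y^2 - y - 132 = (y + 11)(y - 12)
  y^2 + 14y + 33 = (y + 11)(y + 3)
Common monic factor: y + 11


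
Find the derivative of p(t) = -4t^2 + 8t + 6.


Apply the power rule term by term:
  d/dt(-4t^2) = -8t
  d/dt(8t) = 8
  d/dt(6) = 0
p'(t) = -8t + 8


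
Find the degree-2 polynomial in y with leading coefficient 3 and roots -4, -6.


p(y) = 3(y + 4)(y + 6)
Expand: 3y^2 + 30y + 72


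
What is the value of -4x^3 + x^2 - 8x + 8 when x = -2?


Using direct substitution:
  -4 * (-2)^3 = 32
  1 * (-2)^2 = 4
  -8 * (-2)^1 = 16
  constant: 8
Sum = 32 + 4 + 16 + 8 = 60


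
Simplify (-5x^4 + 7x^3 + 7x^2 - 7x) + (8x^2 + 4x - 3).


Align terms by degree and add:
  -5x^4 + 7x^3 + 7x^2 - 7x
+ 8x^2 + 4x - 3
= -5x^4 + 7x^3 + 15x^2 - 3x - 3


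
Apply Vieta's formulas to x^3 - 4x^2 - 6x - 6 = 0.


Monic cubic x^3+bx^2+cx+d=0: sum=-b, pairwise sum=c, product=-d.
b=-4, c=-6, d=-6
r1+r2+r3 = 4
r1r2+r1r3+r2r3 = -6
r1r2r3 = 6


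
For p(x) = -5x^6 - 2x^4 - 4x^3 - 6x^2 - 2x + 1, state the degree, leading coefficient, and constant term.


Highest power of x is 6, with coefficient -5. Constant term is 1.
Degree = 6, leading coefficient = -5, constant term = 1


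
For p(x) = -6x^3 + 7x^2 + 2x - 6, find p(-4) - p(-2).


p(-4) = 482
p(-2) = 66
p(-4) - p(-2) = 482 - 66 = 416


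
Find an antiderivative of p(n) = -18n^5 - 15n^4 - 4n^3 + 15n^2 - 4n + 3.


Reverse power rule on each term:
  ∫ -18n^5 dn = -3n^6
  ∫ -15n^4 dn = -3n^5
  ∫ -4n^3 dn = -n^4
  ∫ 15n^2 dn = 5n^3
  ∫ -4n dn = -2n^2
  ∫ 3 dn = 3n
F(n) = -3n^6 - 3n^5 - n^4 + 5n^3 - 2n^2 + 3n + C


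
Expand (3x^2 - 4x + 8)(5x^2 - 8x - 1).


Distribute each term of the first polynomial:
  (3x^2)(5x^2 - 8x - 1) = 15x^4 - 24x^3 - 3x^2
  (-4x)(5x^2 - 8x - 1) = -20x^3 + 32x^2 + 4x
  (8)(5x^2 - 8x - 1) = 40x^2 - 64x - 8
Sum: 15x^4 - 44x^3 + 69x^2 - 60x - 8


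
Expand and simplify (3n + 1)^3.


Expand (3n + 1)^3 by repeated multiplication:
  (3n + 1)^2 = 9n^2 + 6n + 1
= 27n^3 + 27n^2 + 9n + 1


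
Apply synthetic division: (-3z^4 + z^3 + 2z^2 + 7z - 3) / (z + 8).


Synthetic division with c = -8. Coefficients: -3, 1, 2, 7, -3
Bring down -3.
  -3 * -8 = 24; 24 + 1 = 25
  25 * -8 = -200; -200 + 2 = -198
  -198 * -8 = 1584; 1584 + 7 = 1591
  1591 * -8 = -12728; -12728 - 3 = -12731
Quotient: -3z^3 + 25z^2 - 198z + 1591, Remainder: -12731


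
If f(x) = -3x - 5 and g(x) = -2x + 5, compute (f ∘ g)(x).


Substitute g(x) into f:
f(g(x)) = -3*(-2x + 5) + (-5)
Expand and combine: 6x - 20


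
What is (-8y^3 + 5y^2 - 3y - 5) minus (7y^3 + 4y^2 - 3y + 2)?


Distribute the minus sign:
  (-8y^3 + 5y^2 - 3y - 5)
- (7y^3 + 4y^2 - 3y + 2)
Negate second polynomial: -7y^3 - 4y^2 + 3y - 2
Add: -15y^3 + y^2 - 7


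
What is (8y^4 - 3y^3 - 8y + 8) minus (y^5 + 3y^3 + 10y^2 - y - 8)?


Distribute the minus sign:
  (8y^4 - 3y^3 - 8y + 8)
- (y^5 + 3y^3 + 10y^2 - y - 8)
Negate second polynomial: -y^5 - 3y^3 - 10y^2 + y + 8
Add: -y^5 + 8y^4 - 6y^3 - 10y^2 - 7y + 16


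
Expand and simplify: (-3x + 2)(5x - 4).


Distribute each term of the first polynomial:
  (-3x)(5x - 4) = -15x^2 + 12x
  (2)(5x - 4) = 10x - 8
Sum: -15x^2 + 22x - 8


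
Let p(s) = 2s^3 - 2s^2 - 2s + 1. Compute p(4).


Using direct substitution:
  2 * (4)^3 = 128
  -2 * (4)^2 = -32
  -2 * (4)^1 = -8
  constant: 1
Sum = 128 - 32 - 8 + 1 = 89


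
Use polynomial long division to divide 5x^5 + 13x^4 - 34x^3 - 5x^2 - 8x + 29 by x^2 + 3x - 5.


(5x^5 + 13x^4 - 34x^3 - 5x^2 - 8x + 29) / (x^2 + 3x - 5)
Step 1: 5x^3 * (x^2 + 3x - 5) = 5x^5 + 15x^4 - 25x^3; subtract.
Step 2: -2x^2 * (x^2 + 3x - 5) = -2x^4 - 6x^3 + 10x^2; subtract.
Step 3: -3x * (x^2 + 3x - 5) = -3x^3 - 9x^2 + 15x; subtract.
Step 4: -6 * (x^2 + 3x - 5) = -6x^2 - 18x + 30; subtract.
Quotient: 5x^3 - 2x^2 - 3x - 6, Remainder: -5x - 1


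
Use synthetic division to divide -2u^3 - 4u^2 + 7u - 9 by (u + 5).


Synthetic division with c = -5. Coefficients: -2, -4, 7, -9
Bring down -2.
  -2 * -5 = 10; 10 - 4 = 6
  6 * -5 = -30; -30 + 7 = -23
  -23 * -5 = 115; 115 - 9 = 106
Quotient: -2u^2 + 6u - 23, Remainder: 106


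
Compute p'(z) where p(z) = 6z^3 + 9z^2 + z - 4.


Apply the power rule term by term:
  d/dz(6z^3) = 18z^2
  d/dz(9z^2) = 18z
  d/dz(z) = 1
  d/dz(-4) = 0
p'(z) = 18z^2 + 18z + 1


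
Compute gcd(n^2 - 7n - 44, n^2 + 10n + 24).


Factor each:
  n^2 - 7n - 44 = (n + 4)(n - 11)
  n^2 + 10n + 24 = (n + 4)(n + 6)
Common monic factor: n + 4


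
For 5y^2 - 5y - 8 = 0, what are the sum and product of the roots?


For ay^2+by+c=0: sum = -b/a, product = c/a.
a=5, b=-5, c=-8
Sum = -(-5)/5 = 1
Product = (-8)/5 = -8/5


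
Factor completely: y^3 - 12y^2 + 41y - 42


Try integer roots (divisors of -42). y=2: p(2)=0.
Divide out (y - 2): quotient is y^2 - 10y + 21.
Factor the quadratic: (y - 7)(y - 3)
Result: (y - 2)(y - 7)(y - 3)


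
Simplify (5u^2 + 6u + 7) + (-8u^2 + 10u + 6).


Align terms by degree and add:
  5u^2 + 6u + 7
  -8u^2 + 10u + 6
= -3u^2 + 16u + 13


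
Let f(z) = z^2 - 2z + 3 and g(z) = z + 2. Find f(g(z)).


Substitute g(z) into f:
f(g(z)) = 1*(z + 2)^2 + (-2)*(z + 2) + 3
(z + 2)^2 = z^2 + 4z + 4
Expand and combine: z^2 + 2z + 3


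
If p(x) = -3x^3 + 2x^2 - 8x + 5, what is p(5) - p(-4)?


p(5) = -360
p(-4) = 261
p(5) - p(-4) = -360 - 261 = -621


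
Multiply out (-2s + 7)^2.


Expand (-2s + 7)^2 by repeated multiplication:
= 4s^2 - 28s + 49


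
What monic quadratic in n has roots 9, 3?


p(n) = (n - 9)(n - 3)
Expand: n^2 - 12n + 27


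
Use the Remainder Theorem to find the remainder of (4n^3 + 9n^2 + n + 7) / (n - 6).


By the Remainder Theorem, the remainder equals p(6):
  4*(6)^3 = 864
  9*(6)^2 = 324
  1*(6)^1 = 6
  constant: 7
Sum: 864 + 324 + 6 + 7 = 1201


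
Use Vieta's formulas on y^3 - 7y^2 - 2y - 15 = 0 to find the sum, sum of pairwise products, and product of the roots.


Monic cubic y^3+by^2+cy+d=0: sum=-b, pairwise sum=c, product=-d.
b=-7, c=-2, d=-15
r1+r2+r3 = 7
r1r2+r1r3+r2r3 = -2
r1r2r3 = 15


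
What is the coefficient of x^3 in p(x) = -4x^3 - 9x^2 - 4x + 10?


Read off the coefficient of x^3: -4


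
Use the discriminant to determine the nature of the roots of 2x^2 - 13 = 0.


D = b^2 - 4ac = (0)^2 - 4(2)(-13) = 0 + 104 = 104
Since D > 0: two distinct irrational roots


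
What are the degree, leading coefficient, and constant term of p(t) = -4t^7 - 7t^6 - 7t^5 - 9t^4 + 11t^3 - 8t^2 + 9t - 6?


Highest power of t is 7, with coefficient -4. Constant term is -6.
Degree = 7, leading coefficient = -4, constant term = -6


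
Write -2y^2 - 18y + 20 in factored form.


Roots satisfy r1 + r2 = -b/a = -9 and r1*r2 = c/a = -10.
So r1 = 1, r2 = -10.
-2y^2 - 18y + 20 = -2(y - r1)(y - r2) = -2(y - 1)(y + 10)


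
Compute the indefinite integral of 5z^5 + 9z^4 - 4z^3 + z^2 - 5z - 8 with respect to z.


Reverse power rule on each term:
  ∫ 5z^5 dz = (5/6)z^6
  ∫ 9z^4 dz = (9/5)z^5
  ∫ -4z^3 dz = -z^4
  ∫ z^2 dz = (1/3)z^3
  ∫ -5z dz = -(5/2)z^2
  ∫ -8 dz = -8z
F(z) = (5/6)z^6 + (9/5)z^5 - z^4 + (1/3)z^3 - (5/2)z^2 - 8z + C


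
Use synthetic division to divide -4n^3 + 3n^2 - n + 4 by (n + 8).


Synthetic division with c = -8. Coefficients: -4, 3, -1, 4
Bring down -4.
  -4 * -8 = 32; 32 + 3 = 35
  35 * -8 = -280; -280 - 1 = -281
  -281 * -8 = 2248; 2248 + 4 = 2252
Quotient: -4n^2 + 35n - 281, Remainder: 2252


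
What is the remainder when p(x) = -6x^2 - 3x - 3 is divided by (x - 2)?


By the Remainder Theorem, the remainder equals p(2):
  -6*(2)^2 = -24
  -3*(2)^1 = -6
  constant: -3
Sum: -24 - 6 - 3 = -33


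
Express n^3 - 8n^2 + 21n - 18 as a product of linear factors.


Try integer roots (divisors of -18). n=3: p(3)=0.
Divide out (n - 3): quotient is n^2 - 5n + 6.
Factor the quadratic: (n - 3)(n - 2)
Result: (n - 3)(n - 3)(n - 2)


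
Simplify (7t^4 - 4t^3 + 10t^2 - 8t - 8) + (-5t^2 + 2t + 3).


Align terms by degree and add:
  7t^4 - 4t^3 + 10t^2 - 8t - 8
  -5t^2 + 2t + 3
= 7t^4 - 4t^3 + 5t^2 - 6t - 5


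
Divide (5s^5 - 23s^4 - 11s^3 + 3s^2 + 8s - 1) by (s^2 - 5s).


(5s^5 - 23s^4 - 11s^3 + 3s^2 + 8s - 1) / (s^2 - 5s)
Step 1: 5s^3 * (s^2 - 5s) = 5s^5 - 25s^4; subtract.
Step 2: 2s^2 * (s^2 - 5s) = 2s^4 - 10s^3; subtract.
Step 3: -s * (s^2 - 5s) = -s^3 + 5s^2; subtract.
Step 4: -2 * (s^2 - 5s) = -2s^2 + 10s; subtract.
Quotient: 5s^3 + 2s^2 - s - 2, Remainder: -2s - 1


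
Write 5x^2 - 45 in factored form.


Roots satisfy r1 + r2 = -b/a = 0 and r1*r2 = c/a = -9.
So r1 = -3, r2 = 3.
5x^2 - 45 = 5(x - r1)(x - r2) = 5(x + 3)(x - 3)


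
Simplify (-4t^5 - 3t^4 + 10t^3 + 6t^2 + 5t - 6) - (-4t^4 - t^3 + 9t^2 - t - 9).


Distribute the minus sign:
  (-4t^5 - 3t^4 + 10t^3 + 6t^2 + 5t - 6)
- (-4t^4 - t^3 + 9t^2 - t - 9)
Negate second polynomial: 4t^4 + t^3 - 9t^2 + t + 9
Add: -4t^5 + t^4 + 11t^3 - 3t^2 + 6t + 3


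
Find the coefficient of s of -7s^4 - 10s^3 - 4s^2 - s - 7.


Read off the coefficient of s: -1


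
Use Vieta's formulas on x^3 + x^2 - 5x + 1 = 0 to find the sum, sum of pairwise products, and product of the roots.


Monic cubic x^3+bx^2+cx+d=0: sum=-b, pairwise sum=c, product=-d.
b=1, c=-5, d=1
r1+r2+r3 = -1
r1r2+r1r3+r2r3 = -5
r1r2r3 = -1


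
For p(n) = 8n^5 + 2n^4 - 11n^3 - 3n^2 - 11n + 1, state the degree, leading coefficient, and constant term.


Highest power of n is 5, with coefficient 8. Constant term is 1.
Degree = 5, leading coefficient = 8, constant term = 1


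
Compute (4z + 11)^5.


Expand (4z + 11)^5 by repeated multiplication:
  (4z + 11)^2 = 16z^2 + 88z + 121
  (4z + 11)^3 = 64z^3 + 528z^2 + 1452z + 1331
  (4z + 11)^4 = 256z^4 + 2816z^3 + 11616z^2 + 21296z + 14641
= 1024z^5 + 14080z^4 + 77440z^3 + 212960z^2 + 292820z + 161051


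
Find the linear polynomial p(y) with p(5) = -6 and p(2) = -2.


p(y) = my + b. Using p(5)=-6, p(2)=-2:
m = (-6 + 2)/(5 - 2) = -4/3 = -4/3
b = -6 - m*(5) = -6 + 20/3 = 2/3
p(y) = -(4/3)y + (2/3)


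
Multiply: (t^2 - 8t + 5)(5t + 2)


Distribute each term of the first polynomial:
  (t^2)(5t + 2) = 5t^3 + 2t^2
  (-8t)(5t + 2) = -40t^2 - 16t
  (5)(5t + 2) = 25t + 10
Sum: 5t^3 - 38t^2 + 9t + 10


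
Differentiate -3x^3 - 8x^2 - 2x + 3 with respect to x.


Apply the power rule term by term:
  d/dx(-3x^3) = -9x^2
  d/dx(-8x^2) = -16x
  d/dx(-2x) = -2
  d/dx(3) = 0
p'(x) = -9x^2 - 16x - 2


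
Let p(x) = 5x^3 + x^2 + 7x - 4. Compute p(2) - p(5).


p(2) = 54
p(5) = 681
p(2) - p(5) = 54 - 681 = -627


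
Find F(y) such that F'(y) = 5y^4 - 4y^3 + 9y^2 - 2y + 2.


Reverse power rule on each term:
  ∫ 5y^4 dy = y^5
  ∫ -4y^3 dy = -y^4
  ∫ 9y^2 dy = 3y^3
  ∫ -2y dy = -y^2
  ∫ 2 dy = 2y
F(y) = y^5 - y^4 + 3y^3 - y^2 + 2y + C


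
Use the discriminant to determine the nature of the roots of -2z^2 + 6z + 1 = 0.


D = b^2 - 4ac = (6)^2 - 4(-2)(1) = 36 + 8 = 44
Since D > 0: two distinct irrational roots


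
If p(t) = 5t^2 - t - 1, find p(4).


Using direct substitution:
  5 * (4)^2 = 80
  -1 * (4)^1 = -4
  constant: -1
Sum = 80 - 4 - 1 = 75


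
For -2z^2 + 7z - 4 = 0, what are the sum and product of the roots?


For az^2+bz+c=0: sum = -b/a, product = c/a.
a=-2, b=7, c=-4
Sum = -(7)/-2 = 7/2
Product = (-4)/-2 = 2


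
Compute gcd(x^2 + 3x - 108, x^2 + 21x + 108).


Factor each:
  x^2 + 3x - 108 = (x + 12)(x - 9)
  x^2 + 21x + 108 = (x + 12)(x + 9)
Common monic factor: x + 12


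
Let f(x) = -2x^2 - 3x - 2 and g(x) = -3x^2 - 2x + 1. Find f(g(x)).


Substitute g(x) into f:
f(g(x)) = -2*(-3x^2 - 2x + 1)^2 + (-3)*(-3x^2 - 2x + 1) + (-2)
(-3x^2 - 2x + 1)^2 = 9x^4 + 12x^3 - 2x^2 - 4x + 1
Expand and combine: -18x^4 - 24x^3 + 13x^2 + 14x - 7


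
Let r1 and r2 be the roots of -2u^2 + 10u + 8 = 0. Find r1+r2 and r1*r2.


For au^2+bu+c=0: sum = -b/a, product = c/a.
a=-2, b=10, c=8
Sum = -(10)/-2 = 5
Product = (8)/-2 = -4


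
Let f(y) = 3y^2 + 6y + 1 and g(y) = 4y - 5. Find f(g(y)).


Substitute g(y) into f:
f(g(y)) = 3*(4y - 5)^2 + 6*(4y - 5) + 1
(4y - 5)^2 = 16y^2 - 40y + 25
Expand and combine: 48y^2 - 96y + 46


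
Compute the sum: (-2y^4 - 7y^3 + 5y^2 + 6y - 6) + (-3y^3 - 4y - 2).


Align terms by degree and add:
  -2y^4 - 7y^3 + 5y^2 + 6y - 6
  -3y^3 - 4y - 2
= -2y^4 - 10y^3 + 5y^2 + 2y - 8


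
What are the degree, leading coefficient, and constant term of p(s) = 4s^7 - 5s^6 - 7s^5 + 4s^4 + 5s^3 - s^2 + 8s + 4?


Highest power of s is 7, with coefficient 4. Constant term is 4.
Degree = 7, leading coefficient = 4, constant term = 4


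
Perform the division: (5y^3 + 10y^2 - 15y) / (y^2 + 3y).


(5y^3 + 10y^2 - 15y) / (y^2 + 3y)
Step 1: 5y * (y^2 + 3y) = 5y^3 + 15y^2; subtract.
Step 2: -5 * (y^2 + 3y) = -5y^2 - 15y; subtract.
Quotient: 5y - 5, Remainder: 0


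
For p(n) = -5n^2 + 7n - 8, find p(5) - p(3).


p(5) = -98
p(3) = -32
p(5) - p(3) = -98 + 32 = -66
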